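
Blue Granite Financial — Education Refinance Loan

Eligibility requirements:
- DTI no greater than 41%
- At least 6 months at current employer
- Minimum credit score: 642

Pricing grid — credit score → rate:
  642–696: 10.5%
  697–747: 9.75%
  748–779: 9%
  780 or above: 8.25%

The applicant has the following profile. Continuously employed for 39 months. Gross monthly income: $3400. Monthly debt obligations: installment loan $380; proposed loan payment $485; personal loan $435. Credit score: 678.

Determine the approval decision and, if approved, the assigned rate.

Approved at 10.5%

Credit score 678 ≥ 642 (meets minimum)
Total monthly debts = (380 + 485 + 435) = 1,300. DTI = 1,300/3,400 = 38.2% ≤ 41%
Employment 39 ≥ 6 months
All requirements met. Score 678 falls in the 642–696 tier → 10.5%.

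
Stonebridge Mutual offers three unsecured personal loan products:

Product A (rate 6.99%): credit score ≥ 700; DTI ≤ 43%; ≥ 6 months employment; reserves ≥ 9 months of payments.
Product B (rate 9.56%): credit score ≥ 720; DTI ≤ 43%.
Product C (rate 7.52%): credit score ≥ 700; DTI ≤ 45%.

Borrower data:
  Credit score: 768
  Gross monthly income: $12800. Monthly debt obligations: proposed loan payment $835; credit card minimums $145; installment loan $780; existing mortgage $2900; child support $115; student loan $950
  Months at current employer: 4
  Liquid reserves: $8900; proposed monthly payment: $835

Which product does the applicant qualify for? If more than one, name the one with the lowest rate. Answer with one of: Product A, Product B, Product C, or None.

Product C

Total debts = (835 + 145 + 780 + 2,900 + 115 + 950) = 5,725; DTI = 5,725/12,800 = 44.7%.
Reserves = 8,900/835 = 10.7 months.
Product A: score 768 ≥ 700; DTI 44.7% > 43%; employment 4 < 6 mo; reserves 10.7 ≥ 9 mo → does not qualify.
Product B: score 768 ≥ 720; DTI 44.7% > 43% → does not qualify.
Product C: score 768 ≥ 700; DTI 44.7% ≤ 45% → qualifies.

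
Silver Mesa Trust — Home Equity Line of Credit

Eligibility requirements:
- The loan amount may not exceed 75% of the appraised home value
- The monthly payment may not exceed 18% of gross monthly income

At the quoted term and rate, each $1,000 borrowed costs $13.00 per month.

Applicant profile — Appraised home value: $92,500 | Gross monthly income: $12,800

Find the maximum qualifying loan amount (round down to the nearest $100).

Payment cap: 18% × $12,800 = $2,304/month.
At $13.00 per $1,000, that supports 2,304/13.00 × 1,000 ≈ $177,230 → $177,200.
LTV cap: 75% × $92,500 = $69,375 → $69,300.
Binding constraint: loan-to-value.

$69,300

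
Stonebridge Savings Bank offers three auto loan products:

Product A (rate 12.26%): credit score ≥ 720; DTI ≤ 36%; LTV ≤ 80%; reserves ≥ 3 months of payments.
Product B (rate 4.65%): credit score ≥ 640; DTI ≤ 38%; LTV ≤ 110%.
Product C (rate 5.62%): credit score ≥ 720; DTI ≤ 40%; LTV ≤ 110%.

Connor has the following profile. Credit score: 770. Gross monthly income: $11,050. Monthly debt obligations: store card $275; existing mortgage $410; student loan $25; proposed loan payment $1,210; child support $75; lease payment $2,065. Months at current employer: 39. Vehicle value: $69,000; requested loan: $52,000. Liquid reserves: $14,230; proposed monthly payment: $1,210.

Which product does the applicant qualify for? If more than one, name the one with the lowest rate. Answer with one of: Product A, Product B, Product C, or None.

Product B

Total debts = (275 + 410 + 25 + 1,210 + 75 + 2,065) = 4,060; DTI = 4,060/11,050 = 36.7%.
LTV = 52,000/69,000 = 75.4%.
Reserves = 14,230/1,210 = 11.8 months.
Product A: score 770 ≥ 720; DTI 36.7% > 36%; LTV 75.4% ≤ 80%; reserves 11.8 ≥ 3 mo → does not qualify.
Product B: score 770 ≥ 640; DTI 36.7% ≤ 38%; LTV 75.4% ≤ 110% → qualifies.
Product C: score 770 ≥ 720; DTI 36.7% ≤ 40%; LTV 75.4% ≤ 110% → qualifies.
Qualifying: Product B, Product C. Lowest rate is 4.65% → Product B.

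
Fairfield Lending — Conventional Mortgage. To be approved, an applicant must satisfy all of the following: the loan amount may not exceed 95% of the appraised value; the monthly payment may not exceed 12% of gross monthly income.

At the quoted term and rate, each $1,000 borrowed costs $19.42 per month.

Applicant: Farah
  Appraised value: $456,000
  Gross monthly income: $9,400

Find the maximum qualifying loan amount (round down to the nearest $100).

Payment cap: 12% × $9,400 = $1,128/month.
At $19.42 per $1,000, that supports 1,128/19.42 × 1,000 ≈ $58,084 → $58,000.
LTV cap: 95% × $456,000 = $433,200 → $433,200.
Binding constraint: payment-to-income.

$58,000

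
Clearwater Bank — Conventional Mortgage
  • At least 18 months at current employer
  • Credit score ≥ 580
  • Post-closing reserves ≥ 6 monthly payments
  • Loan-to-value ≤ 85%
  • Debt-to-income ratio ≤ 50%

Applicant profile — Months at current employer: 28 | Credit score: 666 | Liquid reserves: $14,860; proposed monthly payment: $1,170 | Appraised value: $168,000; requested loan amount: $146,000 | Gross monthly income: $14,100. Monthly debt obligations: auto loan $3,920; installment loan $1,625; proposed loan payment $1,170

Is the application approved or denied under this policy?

Denied

Employment 28 ≥ 18 months
Credit score 666 ≥ 580 (meets)
Liquid reserves cover 14,860/1,170 = 12.7 months — ≥ 6 required
LTV: 146,000 ÷ 168,000 = 86.9%, exceeds 85% cap
Total monthly debts = (3,920 + 1,625 + 1,170) = 6,715. DTI = 6,715/14,100 = 47.6% ≤ 50%
Fails on LTV.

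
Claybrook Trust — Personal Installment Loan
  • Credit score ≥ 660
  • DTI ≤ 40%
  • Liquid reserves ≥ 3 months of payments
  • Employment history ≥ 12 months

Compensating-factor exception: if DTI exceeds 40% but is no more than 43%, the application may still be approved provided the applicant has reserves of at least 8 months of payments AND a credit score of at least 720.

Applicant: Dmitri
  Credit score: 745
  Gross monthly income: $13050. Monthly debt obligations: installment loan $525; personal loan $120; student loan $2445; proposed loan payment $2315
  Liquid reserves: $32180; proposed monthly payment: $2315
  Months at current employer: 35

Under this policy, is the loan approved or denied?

Credit score 745 ≥ 660 (meets base)
Total debts = (525 + 120 + 2,445 + 2,315) = 5,405. DTI: 5,405 ÷ 13,050 = 41.4%, over the 40% base limit.
Liquid reserves cover 32,180/2,315 = 13.9 months — ≥ 3 required
Employment 35 ≥ 12 months
DTI 41.4% is within the 40%–43% exception band; checking compensating factors.
Override check — reserves: 13.9 mo (ok); score: 745 (ok).
Both compensating conditions met → exception applies.

Approved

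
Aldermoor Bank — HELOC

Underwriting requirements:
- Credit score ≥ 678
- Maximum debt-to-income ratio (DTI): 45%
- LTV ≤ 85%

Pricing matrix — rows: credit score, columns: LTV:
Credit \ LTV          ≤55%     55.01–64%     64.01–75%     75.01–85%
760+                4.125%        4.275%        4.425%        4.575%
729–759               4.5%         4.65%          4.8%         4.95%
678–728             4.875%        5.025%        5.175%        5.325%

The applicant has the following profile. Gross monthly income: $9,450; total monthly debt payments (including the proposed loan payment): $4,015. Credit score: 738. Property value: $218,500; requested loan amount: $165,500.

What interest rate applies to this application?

Credit score 738 ≥ 678; DTI = 4,015/9,450 = 42.5% ≤ 45%
LTV: 165,500 ÷ 218,500 = 75.7%, within 85% cap
Row: 738 falls in 729–759. Column: 75.7% falls in 75.01–85%. Rate = 4.95%.

4.95%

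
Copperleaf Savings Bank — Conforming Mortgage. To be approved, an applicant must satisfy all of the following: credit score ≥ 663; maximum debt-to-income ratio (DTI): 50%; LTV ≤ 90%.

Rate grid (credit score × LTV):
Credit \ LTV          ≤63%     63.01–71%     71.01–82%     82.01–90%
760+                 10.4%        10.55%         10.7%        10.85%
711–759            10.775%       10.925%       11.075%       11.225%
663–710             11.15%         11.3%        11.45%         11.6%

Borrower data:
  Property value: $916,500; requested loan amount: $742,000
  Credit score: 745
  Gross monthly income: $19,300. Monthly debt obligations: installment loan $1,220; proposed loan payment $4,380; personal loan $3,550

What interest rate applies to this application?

11.075%

Credit score 745 ≥ 663; Total monthly debts = (1,220 + 4,380 + 3,550) = 9,150. Debt-to-income = 9,150/19,300 = 47.4% — meets 50% limit
LTV = 742,000/916,500 = 81% ≤ 90%
Credit 745 → row 711–759; LTV 81% → column 71.01–82%. Grid cell → 11.075%.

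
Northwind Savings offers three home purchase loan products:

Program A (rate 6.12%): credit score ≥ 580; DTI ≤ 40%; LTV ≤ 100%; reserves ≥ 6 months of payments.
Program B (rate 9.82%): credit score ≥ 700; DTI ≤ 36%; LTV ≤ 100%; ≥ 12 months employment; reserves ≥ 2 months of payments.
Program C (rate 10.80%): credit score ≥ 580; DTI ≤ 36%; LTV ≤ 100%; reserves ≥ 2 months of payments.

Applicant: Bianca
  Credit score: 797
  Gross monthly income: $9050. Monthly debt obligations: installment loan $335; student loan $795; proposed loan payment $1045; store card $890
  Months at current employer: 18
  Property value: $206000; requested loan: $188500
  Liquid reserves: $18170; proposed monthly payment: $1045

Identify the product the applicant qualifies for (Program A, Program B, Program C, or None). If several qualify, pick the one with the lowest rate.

Program A

Total debts = (335 + 795 + 1,045 + 890) = 3,065; DTI = 3,065/9,050 = 33.9%.
LTV = 188,500/206,000 = 91.5%.
Reserves = 18,170/1,045 = 17.4 months.
Program A: score 797 ≥ 580; DTI 33.9% ≤ 40%; LTV 91.5% ≤ 100%; reserves 17.4 ≥ 6 mo → qualifies.
Program B: score 797 ≥ 700; DTI 33.9% ≤ 36%; LTV 91.5% ≤ 100%; employment 18 ≥ 12 mo; reserves 17.4 ≥ 2 mo → qualifies.
Program C: score 797 ≥ 580; DTI 33.9% ≤ 36%; LTV 91.5% ≤ 100%; reserves 17.4 ≥ 2 mo → qualifies.
Qualifying: Program A, Program B, Program C. Lowest rate is 6.12% → Program A.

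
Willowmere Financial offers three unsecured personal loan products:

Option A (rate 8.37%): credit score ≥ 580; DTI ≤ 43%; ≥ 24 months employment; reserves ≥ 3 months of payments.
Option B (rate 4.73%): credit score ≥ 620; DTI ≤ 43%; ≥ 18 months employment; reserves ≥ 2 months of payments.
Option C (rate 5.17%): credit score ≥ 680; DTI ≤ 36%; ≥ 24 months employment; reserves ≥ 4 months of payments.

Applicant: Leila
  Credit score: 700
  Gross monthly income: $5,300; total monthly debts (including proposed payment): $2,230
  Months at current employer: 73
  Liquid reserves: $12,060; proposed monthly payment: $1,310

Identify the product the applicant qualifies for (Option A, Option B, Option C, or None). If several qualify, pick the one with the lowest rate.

DTI = 2,230/5,300 = 42.1%.
Reserves = 12,060/1,310 = 9.2 months.
Option A: score 700 ≥ 580; DTI 42.1% ≤ 43%; employment 73 ≥ 24 mo; reserves 9.2 ≥ 3 mo → qualifies.
Option B: score 700 ≥ 620; DTI 42.1% ≤ 43%; employment 73 ≥ 18 mo; reserves 9.2 ≥ 2 mo → qualifies.
Option C: score 700 ≥ 680; DTI 42.1% > 36%; employment 73 ≥ 24 mo; reserves 9.2 ≥ 4 mo → does not qualify.
Qualifying: Option A, Option B. Lowest rate is 4.73% → Option B.

Option B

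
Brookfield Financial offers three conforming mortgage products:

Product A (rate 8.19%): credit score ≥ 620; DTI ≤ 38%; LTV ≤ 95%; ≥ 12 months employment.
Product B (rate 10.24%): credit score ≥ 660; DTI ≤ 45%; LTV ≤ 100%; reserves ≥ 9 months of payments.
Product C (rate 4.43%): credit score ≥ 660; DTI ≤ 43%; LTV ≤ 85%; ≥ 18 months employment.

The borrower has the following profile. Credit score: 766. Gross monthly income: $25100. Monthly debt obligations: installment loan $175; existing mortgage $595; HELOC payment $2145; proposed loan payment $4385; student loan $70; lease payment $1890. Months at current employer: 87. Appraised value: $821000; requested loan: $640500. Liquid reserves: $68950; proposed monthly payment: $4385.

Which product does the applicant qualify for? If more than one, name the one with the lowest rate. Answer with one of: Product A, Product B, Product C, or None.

Total debts = (175 + 595 + 2,145 + 4,385 + 70 + 1,890) = 9,260; DTI = 9,260/25,100 = 36.9%.
LTV = 640,500/821,000 = 78%.
Reserves = 68,950/4,385 = 15.7 months.
Product A: score 766 ≥ 620; DTI 36.9% ≤ 38%; LTV 78% ≤ 95%; employment 87 ≥ 12 mo → qualifies.
Product B: score 766 ≥ 660; DTI 36.9% ≤ 45%; LTV 78% ≤ 100%; reserves 15.7 ≥ 9 mo → qualifies.
Product C: score 766 ≥ 660; DTI 36.9% ≤ 43%; LTV 78% ≤ 85%; employment 87 ≥ 18 mo → qualifies.
Qualifying: Product A, Product B, Product C. Lowest rate is 4.43% → Product C.

Product C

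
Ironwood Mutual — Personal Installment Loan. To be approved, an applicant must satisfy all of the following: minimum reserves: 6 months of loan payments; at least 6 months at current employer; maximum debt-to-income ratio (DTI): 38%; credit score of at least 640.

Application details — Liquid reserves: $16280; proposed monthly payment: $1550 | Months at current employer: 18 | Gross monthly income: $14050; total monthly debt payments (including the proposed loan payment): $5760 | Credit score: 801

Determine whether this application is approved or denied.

Liquid reserves cover 16,280/1,550 = 10.5 months — ≥ 6 required
Employment 18 ≥ 6 months
Debt-to-income = 5,760/14,050 = 41% — over 38% limit
Credit score 801 ≥ 640 (meets)
Fails on DTI.

Denied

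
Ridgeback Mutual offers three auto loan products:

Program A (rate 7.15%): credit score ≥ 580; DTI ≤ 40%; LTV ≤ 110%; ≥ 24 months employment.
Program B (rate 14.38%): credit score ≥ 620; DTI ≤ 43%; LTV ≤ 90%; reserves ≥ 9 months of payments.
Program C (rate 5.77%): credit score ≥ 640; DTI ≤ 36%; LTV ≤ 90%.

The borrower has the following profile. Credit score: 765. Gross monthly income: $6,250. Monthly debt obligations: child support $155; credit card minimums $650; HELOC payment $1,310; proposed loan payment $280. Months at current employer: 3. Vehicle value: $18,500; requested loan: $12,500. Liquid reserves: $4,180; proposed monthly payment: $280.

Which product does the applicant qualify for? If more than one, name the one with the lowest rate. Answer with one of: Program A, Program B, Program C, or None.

Total debts = (155 + 650 + 1,310 + 280) = 2,395; DTI = 2,395/6,250 = 38.3%.
LTV = 12,500/18,500 = 67.6%.
Reserves = 4,180/280 = 14.9 months.
Program A: score 765 ≥ 580; DTI 38.3% ≤ 40%; LTV 67.6% ≤ 110%; employment 3 < 24 mo → does not qualify.
Program B: score 765 ≥ 620; DTI 38.3% ≤ 43%; LTV 67.6% ≤ 90%; reserves 14.9 ≥ 9 mo → qualifies.
Program C: score 765 ≥ 640; DTI 38.3% > 36%; LTV 67.6% ≤ 90% → does not qualify.

Program B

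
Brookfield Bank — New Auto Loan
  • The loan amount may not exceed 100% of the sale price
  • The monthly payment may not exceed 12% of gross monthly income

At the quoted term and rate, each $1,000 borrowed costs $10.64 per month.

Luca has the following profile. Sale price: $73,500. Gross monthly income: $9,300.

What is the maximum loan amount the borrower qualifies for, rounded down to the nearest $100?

$73,500

Payment cap: 12% × $9,300 = $1,116/month.
At $10.64 per $1,000, that supports 1,116/10.64 × 1,000 ≈ $104,887 → $104,800.
LTV cap: 100% × $73,500 = $73,500 → $73,500.
Binding constraint: loan-to-value.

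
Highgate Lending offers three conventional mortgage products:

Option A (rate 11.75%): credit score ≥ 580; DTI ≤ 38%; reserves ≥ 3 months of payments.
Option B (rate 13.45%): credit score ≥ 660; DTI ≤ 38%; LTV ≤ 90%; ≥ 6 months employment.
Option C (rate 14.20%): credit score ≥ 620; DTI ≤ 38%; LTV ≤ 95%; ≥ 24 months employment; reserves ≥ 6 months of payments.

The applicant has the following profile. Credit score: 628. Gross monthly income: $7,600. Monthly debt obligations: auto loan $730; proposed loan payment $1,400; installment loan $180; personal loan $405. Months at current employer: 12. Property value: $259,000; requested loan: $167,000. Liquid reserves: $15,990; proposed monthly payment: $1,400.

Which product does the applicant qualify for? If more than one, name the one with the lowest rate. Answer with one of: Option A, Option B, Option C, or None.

Total debts = (730 + 1,400 + 180 + 405) = 2,715; DTI = 2,715/7,600 = 35.7%.
LTV = 167,000/259,000 = 64.5%.
Reserves = 15,990/1,400 = 11.4 months.
Option A: score 628 ≥ 580; DTI 35.7% ≤ 38%; reserves 11.4 ≥ 3 mo → qualifies.
Option B: score 628 < 660; DTI 35.7% ≤ 38%; LTV 64.5% ≤ 90%; employment 12 ≥ 6 mo → does not qualify.
Option C: score 628 ≥ 620; DTI 35.7% ≤ 38%; LTV 64.5% ≤ 95%; employment 12 < 24 mo; reserves 11.4 ≥ 6 mo → does not qualify.

Option A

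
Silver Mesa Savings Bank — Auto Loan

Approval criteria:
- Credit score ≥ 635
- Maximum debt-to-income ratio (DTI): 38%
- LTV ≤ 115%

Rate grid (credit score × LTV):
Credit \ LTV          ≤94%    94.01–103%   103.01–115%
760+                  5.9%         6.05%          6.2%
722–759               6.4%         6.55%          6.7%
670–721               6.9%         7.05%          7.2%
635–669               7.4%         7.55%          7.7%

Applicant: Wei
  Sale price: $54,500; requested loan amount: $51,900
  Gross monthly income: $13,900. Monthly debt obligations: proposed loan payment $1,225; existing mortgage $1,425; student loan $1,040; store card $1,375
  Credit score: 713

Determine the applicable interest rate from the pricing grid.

7.05%

Credit score 713 ≥ 635; Total monthly debts = (1,225 + 1,425 + 1,040 + 1,375) = 5,065. Debt-to-income = 5,065/13,900 = 36.4% — meets 38% limit
LTV = 51,900/54,500 = 95.2% ≤ 115%
Row: 713 falls in 670–721. Column: 95.2% falls in 94.01–103%. Rate = 7.05%.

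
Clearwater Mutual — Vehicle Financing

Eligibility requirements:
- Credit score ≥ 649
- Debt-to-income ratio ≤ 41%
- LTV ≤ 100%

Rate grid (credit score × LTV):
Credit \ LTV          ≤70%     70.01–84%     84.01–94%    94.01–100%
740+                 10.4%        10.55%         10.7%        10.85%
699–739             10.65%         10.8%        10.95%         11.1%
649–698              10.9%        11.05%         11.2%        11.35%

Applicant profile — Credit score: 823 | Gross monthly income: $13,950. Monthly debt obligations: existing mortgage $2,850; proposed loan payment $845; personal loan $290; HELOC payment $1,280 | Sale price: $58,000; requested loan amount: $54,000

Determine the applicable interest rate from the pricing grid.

Credit score 823 ≥ 649; Total monthly debts = (2,850 + 845 + 290 + 1,280) = 5,265. DTI: 5,265 ÷ 13,950 = 37.7%, within the 41% cap
Loan-to-value = 54,000/58,000 = 93.1% — pass (100% max)
Score 823 is in the 740+ band; LTV 93.1% is in the 84.01–94% band → 10.7%.

10.7%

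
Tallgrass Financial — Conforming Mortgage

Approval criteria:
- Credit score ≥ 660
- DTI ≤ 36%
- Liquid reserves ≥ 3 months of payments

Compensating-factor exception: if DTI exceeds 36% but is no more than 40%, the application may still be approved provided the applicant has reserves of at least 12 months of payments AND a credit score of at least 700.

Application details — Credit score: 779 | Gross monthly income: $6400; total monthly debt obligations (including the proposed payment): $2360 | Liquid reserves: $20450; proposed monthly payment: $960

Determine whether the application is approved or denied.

Credit score 779 ≥ 660 (meets base)
DTI: 2,360 ÷ 6,400 = 36.9%, over the 36% base limit.
Reserves = 20,450/960 = 21.3 months ≥ 3
36.9% falls in the override range (36%–40%), so the compensating-factor test applies.
Override check — reserves: 21.3 mo (ok); score: 779 (ok).
Both compensating conditions met → exception applies.

Approved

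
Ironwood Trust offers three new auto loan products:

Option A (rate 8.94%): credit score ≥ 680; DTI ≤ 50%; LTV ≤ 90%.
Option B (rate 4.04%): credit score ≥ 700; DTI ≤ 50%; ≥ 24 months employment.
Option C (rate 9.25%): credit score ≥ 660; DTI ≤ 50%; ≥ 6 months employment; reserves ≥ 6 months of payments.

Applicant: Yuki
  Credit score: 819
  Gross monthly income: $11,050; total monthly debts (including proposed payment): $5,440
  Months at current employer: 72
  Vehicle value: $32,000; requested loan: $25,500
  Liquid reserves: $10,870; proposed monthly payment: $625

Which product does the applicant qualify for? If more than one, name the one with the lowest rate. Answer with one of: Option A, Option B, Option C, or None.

Option B

DTI = 5,440/11,050 = 49.2%.
LTV = 25,500/32,000 = 79.7%.
Reserves = 10,870/625 = 17.4 months.
Option A: score 819 ≥ 680; DTI 49.2% ≤ 50%; LTV 79.7% ≤ 90% → qualifies.
Option B: score 819 ≥ 700; DTI 49.2% ≤ 50%; employment 72 ≥ 24 mo → qualifies.
Option C: score 819 ≥ 660; DTI 49.2% ≤ 50%; employment 72 ≥ 6 mo; reserves 17.4 ≥ 6 mo → qualifies.
Qualifying: Option A, Option B, Option C. Lowest rate is 4.04% → Option B.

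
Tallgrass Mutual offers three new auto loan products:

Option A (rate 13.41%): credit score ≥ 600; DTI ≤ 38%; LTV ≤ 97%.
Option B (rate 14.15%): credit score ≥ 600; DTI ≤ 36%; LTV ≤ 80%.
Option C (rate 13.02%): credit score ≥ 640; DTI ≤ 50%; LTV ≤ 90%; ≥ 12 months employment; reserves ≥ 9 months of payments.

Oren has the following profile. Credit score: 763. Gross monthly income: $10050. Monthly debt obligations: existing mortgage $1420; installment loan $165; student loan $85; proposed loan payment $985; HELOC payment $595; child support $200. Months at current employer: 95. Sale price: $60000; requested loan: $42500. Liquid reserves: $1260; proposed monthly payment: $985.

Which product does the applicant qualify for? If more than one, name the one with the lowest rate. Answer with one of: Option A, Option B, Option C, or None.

Total debts = (1,420 + 165 + 85 + 985 + 595 + 200) = 3,450; DTI = 3,450/10,050 = 34.3%.
LTV = 42,500/60,000 = 70.8%.
Reserves = 1,260/985 = 1.3 months.
Option A: score 763 ≥ 600; DTI 34.3% ≤ 38%; LTV 70.8% ≤ 97% → qualifies.
Option B: score 763 ≥ 600; DTI 34.3% ≤ 36%; LTV 70.8% ≤ 80% → qualifies.
Option C: score 763 ≥ 640; DTI 34.3% ≤ 50%; LTV 70.8% ≤ 90%; employment 95 ≥ 12 mo; reserves 1.3 < 9 mo → does not qualify.
Qualifying: Option A, Option B. Lowest rate is 13.41% → Option A.

Option A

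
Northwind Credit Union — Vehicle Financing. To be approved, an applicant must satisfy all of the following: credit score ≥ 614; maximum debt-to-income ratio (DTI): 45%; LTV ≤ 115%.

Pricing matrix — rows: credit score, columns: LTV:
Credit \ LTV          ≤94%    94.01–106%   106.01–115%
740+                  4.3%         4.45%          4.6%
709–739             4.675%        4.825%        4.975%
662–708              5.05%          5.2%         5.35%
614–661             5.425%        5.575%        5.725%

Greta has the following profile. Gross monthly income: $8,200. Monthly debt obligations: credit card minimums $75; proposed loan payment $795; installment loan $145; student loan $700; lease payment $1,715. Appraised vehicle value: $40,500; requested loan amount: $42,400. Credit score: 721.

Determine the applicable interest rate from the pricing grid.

Credit score 721 ≥ 614; Total monthly debts = (75 + 795 + 145 + 700 + 1,715) = 3,430. Debt-to-income = 3,430/8,200 = 41.8% — meets 45% limit
Loan-to-value = 42,400/40,500 = 104.7% — pass (115% max)
Score 721 is in the 709–739 band; LTV 104.7% is in the 94.01–106% band → 4.825%.

4.825%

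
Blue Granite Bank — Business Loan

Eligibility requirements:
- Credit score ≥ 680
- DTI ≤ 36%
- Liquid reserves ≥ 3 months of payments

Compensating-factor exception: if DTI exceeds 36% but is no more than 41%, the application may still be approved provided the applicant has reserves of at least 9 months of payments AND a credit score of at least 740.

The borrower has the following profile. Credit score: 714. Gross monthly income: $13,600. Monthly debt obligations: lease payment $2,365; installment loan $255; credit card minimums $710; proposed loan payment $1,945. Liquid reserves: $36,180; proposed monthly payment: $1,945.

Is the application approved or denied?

Denied

Credit score 714 ≥ 680 (meets base)
Total debts = (2,365 + 255 + 710 + 1,945) = 5,275. DTI: 5,275 ÷ 13,600 = 38.8%, over the 36% base limit.
Reserves: 36,180 ÷ 1,945 = 18.6 months (meets 3-month minimum)
38.8% falls in the override range (36%–41%), so the compensating-factor test applies.
Override check — reserves: 18.6 mo (ok); score: 714 (below 740).
Compensating-factor requirement not fully met.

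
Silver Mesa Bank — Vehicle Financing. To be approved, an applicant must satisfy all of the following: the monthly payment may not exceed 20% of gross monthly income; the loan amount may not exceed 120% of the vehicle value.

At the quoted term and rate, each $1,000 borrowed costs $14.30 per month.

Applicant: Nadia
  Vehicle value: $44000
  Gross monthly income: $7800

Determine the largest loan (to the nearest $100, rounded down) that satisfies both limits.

Payment cap: 20% × $7,800 = $1,560/month.
At $14.30 per $1,000, that supports 1,560/14.30 × 1,000 ≈ $109,090 → $109,000.
LTV cap: 120% × $44,000 = $52,800 → $52,800.
Binding constraint: loan-to-value.

$52,800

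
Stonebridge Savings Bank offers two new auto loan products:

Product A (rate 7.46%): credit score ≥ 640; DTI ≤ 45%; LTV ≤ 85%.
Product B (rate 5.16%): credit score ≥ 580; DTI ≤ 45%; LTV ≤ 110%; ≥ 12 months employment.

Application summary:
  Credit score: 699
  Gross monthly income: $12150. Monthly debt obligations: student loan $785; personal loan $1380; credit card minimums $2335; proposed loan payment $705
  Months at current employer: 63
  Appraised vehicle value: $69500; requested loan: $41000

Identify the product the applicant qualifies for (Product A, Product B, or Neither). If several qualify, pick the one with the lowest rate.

Total debts = (785 + 1,380 + 2,335 + 705) = 5,205; DTI = 5,205/12,150 = 42.8%.
LTV = 41,000/69,500 = 59%.
Product A: score 699 ≥ 640; DTI 42.8% ≤ 45%; LTV 59% ≤ 85% → qualifies.
Product B: score 699 ≥ 580; DTI 42.8% ≤ 45%; LTV 59% ≤ 110%; employment 63 ≥ 12 mo → qualifies.
Qualifying: Product A, Product B. Lowest rate is 5.16% → Product B.

Product B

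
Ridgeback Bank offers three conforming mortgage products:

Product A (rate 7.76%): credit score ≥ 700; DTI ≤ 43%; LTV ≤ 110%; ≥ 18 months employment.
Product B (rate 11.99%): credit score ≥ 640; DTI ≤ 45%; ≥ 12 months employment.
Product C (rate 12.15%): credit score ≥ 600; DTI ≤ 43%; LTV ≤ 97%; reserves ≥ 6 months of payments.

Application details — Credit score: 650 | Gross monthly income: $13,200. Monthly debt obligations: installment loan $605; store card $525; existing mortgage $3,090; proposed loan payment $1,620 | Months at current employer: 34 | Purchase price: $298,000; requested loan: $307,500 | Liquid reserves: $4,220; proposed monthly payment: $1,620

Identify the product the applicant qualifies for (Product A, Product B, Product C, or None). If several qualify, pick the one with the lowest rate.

Total debts = (605 + 525 + 3,090 + 1,620) = 5,840; DTI = 5,840/13,200 = 44.2%.
LTV = 307,500/298,000 = 103.2%.
Reserves = 4,220/1,620 = 2.6 months.
Product A: score 650 < 700; DTI 44.2% > 43%; LTV 103.2% ≤ 110%; employment 34 ≥ 18 mo → does not qualify.
Product B: score 650 ≥ 640; DTI 44.2% ≤ 45%; employment 34 ≥ 12 mo → qualifies.
Product C: score 650 ≥ 600; DTI 44.2% > 43%; LTV 103.2% > 97%; reserves 2.6 < 6 mo → does not qualify.

Product B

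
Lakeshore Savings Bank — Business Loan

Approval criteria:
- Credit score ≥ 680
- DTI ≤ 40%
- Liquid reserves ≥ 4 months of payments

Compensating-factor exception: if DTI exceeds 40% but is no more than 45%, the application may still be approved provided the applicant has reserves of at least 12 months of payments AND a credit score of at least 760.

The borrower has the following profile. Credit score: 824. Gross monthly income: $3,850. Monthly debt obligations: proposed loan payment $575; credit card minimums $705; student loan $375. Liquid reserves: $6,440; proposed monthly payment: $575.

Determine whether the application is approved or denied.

Denied

Credit score 824 ≥ 680 (meets base)
Total debts = (575 + 705 + 375) = 1,655. DTI = 1,655/3,850 = 43% > 40% — standard DTI limit exceeded.
Liquid reserves cover 6,440/575 = 11.2 months — ≥ 4 required
DTI 43% is within the 40%–45% exception band; checking compensating factors.
Reserves 11.2 < 12 months; credit score 824 ≥ 760.
Override conditions not both satisfied; exception does not apply.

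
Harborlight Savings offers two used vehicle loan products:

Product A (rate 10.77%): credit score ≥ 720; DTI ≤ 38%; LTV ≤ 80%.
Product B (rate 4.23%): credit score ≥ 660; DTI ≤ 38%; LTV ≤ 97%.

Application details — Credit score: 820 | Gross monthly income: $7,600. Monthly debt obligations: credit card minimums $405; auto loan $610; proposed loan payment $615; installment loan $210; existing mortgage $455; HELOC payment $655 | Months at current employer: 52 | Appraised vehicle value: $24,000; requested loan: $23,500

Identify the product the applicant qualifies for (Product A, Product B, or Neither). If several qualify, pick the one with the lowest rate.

Neither

Total debts = (405 + 610 + 615 + 210 + 455 + 655) = 2,950; DTI = 2,950/7,600 = 38.8%.
LTV = 23,500/24,000 = 97.9%.
Product A: score 820 ≥ 720; DTI 38.8% > 38%; LTV 97.9% > 80% → does not qualify.
Product B: score 820 ≥ 660; DTI 38.8% > 38%; LTV 97.9% > 97% → does not qualify.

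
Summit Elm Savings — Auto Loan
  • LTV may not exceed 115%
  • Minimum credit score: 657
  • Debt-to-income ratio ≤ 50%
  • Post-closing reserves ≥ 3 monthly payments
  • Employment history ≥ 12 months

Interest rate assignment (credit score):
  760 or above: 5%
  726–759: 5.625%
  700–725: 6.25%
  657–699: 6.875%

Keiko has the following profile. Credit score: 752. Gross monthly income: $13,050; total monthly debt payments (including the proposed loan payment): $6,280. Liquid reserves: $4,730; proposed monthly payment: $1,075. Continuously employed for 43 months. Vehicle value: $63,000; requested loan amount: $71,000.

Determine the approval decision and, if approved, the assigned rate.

Approved at 5.625%

Credit score 752 ≥ 657 (meets minimum)
LTV: 71,000 ÷ 63,000 = 112.7%, within 115% cap
DTI = 6,280/13,050 = 48.1% ≤ 50%
Employment 43 ≥ 12 months
Reserves = 4,730/1,075 = 4.4 months ≥ 3
All requirements met. Score 752 falls in the 726–759 tier → 5.625%.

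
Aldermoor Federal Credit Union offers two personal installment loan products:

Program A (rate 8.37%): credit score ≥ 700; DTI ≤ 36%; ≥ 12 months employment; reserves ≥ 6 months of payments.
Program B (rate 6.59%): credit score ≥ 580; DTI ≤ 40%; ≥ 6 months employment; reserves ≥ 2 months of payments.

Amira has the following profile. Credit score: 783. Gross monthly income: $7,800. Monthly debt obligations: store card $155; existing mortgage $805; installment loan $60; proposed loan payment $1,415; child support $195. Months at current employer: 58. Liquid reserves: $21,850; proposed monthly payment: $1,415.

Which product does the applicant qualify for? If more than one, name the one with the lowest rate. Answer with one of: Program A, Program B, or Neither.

Total debts = (155 + 805 + 60 + 1,415 + 195) = 2,630; DTI = 2,630/7,800 = 33.7%.
Reserves = 21,850/1,415 = 15.4 months.
Program A: score 783 ≥ 700; DTI 33.7% ≤ 36%; employment 58 ≥ 12 mo; reserves 15.4 ≥ 6 mo → qualifies.
Program B: score 783 ≥ 580; DTI 33.7% ≤ 40%; employment 58 ≥ 6 mo; reserves 15.4 ≥ 2 mo → qualifies.
Qualifying: Program A, Program B. Lowest rate is 6.59% → Program B.

Program B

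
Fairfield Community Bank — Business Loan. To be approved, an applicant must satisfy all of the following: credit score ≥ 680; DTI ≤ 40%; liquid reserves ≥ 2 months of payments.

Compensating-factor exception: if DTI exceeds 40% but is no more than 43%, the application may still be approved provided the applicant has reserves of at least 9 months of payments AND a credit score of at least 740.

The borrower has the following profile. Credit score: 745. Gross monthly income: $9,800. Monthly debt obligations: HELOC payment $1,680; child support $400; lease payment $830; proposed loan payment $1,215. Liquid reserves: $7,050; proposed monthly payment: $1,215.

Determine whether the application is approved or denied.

Denied

Credit score 745 ≥ 680 (meets base)
Total debts = (1,680 + 400 + 830 + 1,215) = 4,125. DTI: 4,125 ÷ 9,800 = 42.1%, over the 40% base limit.
Reserves: 7,050 ÷ 1,215 = 5.8 months (meets 2-month minimum)
42.1% falls in the override range (40%–43%), so the compensating-factor test applies.
Override check — reserves: 5.8 mo (short of 9); score: 745 (ok).
Override conditions not both satisfied; exception does not apply.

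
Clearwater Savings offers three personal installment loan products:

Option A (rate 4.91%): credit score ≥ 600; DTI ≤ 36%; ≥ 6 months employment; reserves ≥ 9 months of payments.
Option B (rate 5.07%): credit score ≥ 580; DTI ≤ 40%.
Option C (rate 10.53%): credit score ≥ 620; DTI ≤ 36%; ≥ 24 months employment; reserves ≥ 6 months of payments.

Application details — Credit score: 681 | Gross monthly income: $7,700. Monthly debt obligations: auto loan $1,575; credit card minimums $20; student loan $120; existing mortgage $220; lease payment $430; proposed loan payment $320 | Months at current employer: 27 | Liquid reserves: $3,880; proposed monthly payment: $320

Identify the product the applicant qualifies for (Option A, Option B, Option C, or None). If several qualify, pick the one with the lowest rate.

Total debts = (1,575 + 20 + 120 + 220 + 430 + 320) = 2,685; DTI = 2,685/7,700 = 34.9%.
Reserves = 3,880/320 = 12.1 months.
Option A: score 681 ≥ 600; DTI 34.9% ≤ 36%; employment 27 ≥ 6 mo; reserves 12.1 ≥ 9 mo → qualifies.
Option B: score 681 ≥ 580; DTI 34.9% ≤ 40% → qualifies.
Option C: score 681 ≥ 620; DTI 34.9% ≤ 36%; employment 27 ≥ 24 mo; reserves 12.1 ≥ 6 mo → qualifies.
Qualifying: Option A, Option B, Option C. Lowest rate is 4.91% → Option A.

Option A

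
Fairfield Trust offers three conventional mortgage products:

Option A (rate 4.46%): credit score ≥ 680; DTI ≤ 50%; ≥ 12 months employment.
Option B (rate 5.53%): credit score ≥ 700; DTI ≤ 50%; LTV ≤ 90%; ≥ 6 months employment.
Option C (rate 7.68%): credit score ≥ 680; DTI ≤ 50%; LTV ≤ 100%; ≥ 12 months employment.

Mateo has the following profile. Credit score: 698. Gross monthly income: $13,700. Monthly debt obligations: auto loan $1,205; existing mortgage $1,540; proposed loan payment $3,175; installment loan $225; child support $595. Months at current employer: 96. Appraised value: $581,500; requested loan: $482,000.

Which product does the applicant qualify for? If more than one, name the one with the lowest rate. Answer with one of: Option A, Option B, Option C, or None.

Option A

Total debts = (1,205 + 1,540 + 3,175 + 225 + 595) = 6,740; DTI = 6,740/13,700 = 49.2%.
LTV = 482,000/581,500 = 82.9%.
Option A: score 698 ≥ 680; DTI 49.2% ≤ 50%; employment 96 ≥ 12 mo → qualifies.
Option B: score 698 < 700; DTI 49.2% ≤ 50%; LTV 82.9% ≤ 90%; employment 96 ≥ 6 mo → does not qualify.
Option C: score 698 ≥ 680; DTI 49.2% ≤ 50%; LTV 82.9% ≤ 100%; employment 96 ≥ 12 mo → qualifies.
Qualifying: Option A, Option C. Lowest rate is 4.46% → Option A.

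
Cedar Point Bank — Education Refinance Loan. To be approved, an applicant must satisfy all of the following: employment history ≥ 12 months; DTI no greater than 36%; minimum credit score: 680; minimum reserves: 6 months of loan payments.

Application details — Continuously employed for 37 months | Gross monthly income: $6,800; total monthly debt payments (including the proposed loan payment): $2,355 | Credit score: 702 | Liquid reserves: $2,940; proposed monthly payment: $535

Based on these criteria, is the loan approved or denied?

Denied

Employment 37 ≥ 12 months
DTI: 2,355 ÷ 6,800 = 34.6%, within the 36% cap
Credit score 702 ≥ 680 (meets)
Reserves: 2,940 ÷ 535 = 5.5 months (below 6-month minimum)
Fails on reserves.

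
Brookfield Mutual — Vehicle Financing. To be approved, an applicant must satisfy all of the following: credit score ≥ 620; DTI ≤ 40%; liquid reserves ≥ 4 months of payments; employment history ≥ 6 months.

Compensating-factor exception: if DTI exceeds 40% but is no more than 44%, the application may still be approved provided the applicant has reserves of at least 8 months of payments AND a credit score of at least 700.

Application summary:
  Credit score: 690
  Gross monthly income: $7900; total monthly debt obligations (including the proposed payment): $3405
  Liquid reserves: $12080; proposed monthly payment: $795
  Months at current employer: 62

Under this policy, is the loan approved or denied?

Denied

Credit score 690 ≥ 620 (meets base)
DTI = 3,405/7,900 = 43.1% > 40% — standard DTI limit exceeded.
Liquid reserves cover 12,080/795 = 15.2 months — ≥ 4 required
Employment 62 ≥ 6 months
43.1% falls in the override range (40%–44%), so the compensating-factor test applies.
Override check — reserves: 15.2 mo (ok); score: 690 (below 700).
Compensating-factor requirement not fully met.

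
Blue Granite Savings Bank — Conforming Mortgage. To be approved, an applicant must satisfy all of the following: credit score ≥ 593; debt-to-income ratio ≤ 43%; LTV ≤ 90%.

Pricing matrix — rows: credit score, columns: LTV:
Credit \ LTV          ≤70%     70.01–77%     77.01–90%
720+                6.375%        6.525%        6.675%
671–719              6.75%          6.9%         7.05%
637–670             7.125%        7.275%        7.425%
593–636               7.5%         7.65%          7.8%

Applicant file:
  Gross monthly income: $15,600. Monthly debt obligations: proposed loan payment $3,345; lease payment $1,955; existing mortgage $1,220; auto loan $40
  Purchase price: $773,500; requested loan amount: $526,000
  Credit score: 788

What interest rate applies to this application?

6.375%

Credit score 788 ≥ 593; Total monthly debts = (3,345 + 1,955 + 1,220 + 40) = 6,560. Debt-to-income = 6,560/15,600 = 42.1% — meets 43% limit
LTV = 526,000/773,500 = 68% ≤ 90%
Credit 788 → row 720+; LTV 68% → column ≤70%. Grid cell → 6.375%.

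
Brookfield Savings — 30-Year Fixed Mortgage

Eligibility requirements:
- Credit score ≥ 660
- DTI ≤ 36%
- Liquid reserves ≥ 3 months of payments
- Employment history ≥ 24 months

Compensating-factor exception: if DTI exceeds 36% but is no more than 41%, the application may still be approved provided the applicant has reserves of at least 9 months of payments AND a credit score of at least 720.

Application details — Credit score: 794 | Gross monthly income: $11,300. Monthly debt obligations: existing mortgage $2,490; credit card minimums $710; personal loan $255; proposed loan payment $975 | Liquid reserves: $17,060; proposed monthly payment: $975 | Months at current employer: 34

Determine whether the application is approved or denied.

Approved

Credit score 794 ≥ 660 (meets base)
Total debts = (2,490 + 710 + 255 + 975) = 4,430. DTI = 4,430/11,300 = 39.2% > 36% — standard DTI limit exceeded.
Reserves: 17,060 ÷ 975 = 17.5 months (meets 3-month minimum)
Employment 34 ≥ 24 months
39.2% falls in the override range (36%–41%), so the compensating-factor test applies.
Reserves 17.5 ≥ 9 months; credit score 794 ≥ 720.
Both compensating conditions met → exception applies.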